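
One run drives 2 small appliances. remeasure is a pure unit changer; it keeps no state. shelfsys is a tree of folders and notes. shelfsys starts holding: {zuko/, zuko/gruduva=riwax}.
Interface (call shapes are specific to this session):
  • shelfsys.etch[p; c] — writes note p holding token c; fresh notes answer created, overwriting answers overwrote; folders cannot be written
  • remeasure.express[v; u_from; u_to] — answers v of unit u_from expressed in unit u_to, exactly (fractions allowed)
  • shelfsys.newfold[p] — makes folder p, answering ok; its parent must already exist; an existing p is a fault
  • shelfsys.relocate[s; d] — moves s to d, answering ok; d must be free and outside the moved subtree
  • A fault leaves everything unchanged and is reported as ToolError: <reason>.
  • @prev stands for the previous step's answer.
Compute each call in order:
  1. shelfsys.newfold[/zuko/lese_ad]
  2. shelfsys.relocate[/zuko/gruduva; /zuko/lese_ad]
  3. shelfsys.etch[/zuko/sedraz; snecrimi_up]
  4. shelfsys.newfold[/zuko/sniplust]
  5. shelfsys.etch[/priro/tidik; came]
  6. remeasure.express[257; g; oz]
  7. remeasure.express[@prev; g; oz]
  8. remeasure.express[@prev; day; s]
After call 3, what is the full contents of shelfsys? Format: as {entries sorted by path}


Answer: {zuko/, zuko/gruduva=riwax, zuko/lese_ad/, zuko/sedraz=snecrimi_up}

Derivation:
% 1. newfold(p='/zuko/lese_ad') ~> ok
% 2. relocate(s='/zuko/gruduva', d='/zuko/lese_ad') ~> ToolError: exists
% 3. etch(p='/zuko/sedraz', c='snecrimi_up') ~> created
% 4. newfold(p='/zuko/sniplust') ~> ok
% 5. etch(p='/priro/tidik', c='came') ~> ToolError: no parent
% 6. express(v='257', u_from='g', u_to='oz') ~> 411200000/45359237
% 7. express(v='@prev', u_from='g', u_to='oz') ~> 657920000000000/2057460381222169
% 8. express(v='@prev', u_from='day', u_to='s') ~> 56844288000000000000/2057460381222169


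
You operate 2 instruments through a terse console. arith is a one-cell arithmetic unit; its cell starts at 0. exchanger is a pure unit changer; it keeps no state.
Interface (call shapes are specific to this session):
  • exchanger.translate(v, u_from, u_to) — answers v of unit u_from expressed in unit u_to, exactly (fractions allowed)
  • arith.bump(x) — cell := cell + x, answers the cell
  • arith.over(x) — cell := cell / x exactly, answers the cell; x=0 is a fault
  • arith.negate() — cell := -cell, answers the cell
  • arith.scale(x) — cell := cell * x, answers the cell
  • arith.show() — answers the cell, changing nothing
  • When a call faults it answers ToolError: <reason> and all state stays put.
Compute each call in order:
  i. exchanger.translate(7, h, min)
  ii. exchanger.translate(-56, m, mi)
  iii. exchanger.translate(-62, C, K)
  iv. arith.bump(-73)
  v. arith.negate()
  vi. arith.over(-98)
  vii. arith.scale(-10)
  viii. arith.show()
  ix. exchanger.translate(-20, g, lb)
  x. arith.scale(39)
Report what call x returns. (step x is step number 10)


Answer: 14235/49

Derivation:
==> exchanger.translate(v='7', u_from='h', u_to='min')
<== 420
==> exchanger.translate(v='-56', u_from='m', u_to='mi')
<== -875/25146
==> exchanger.translate(v='-62', u_from='C', u_to='K')
<== 4223/20
==> arith.bump(x='-73')
<== -73
==> arith.negate()
<== 73
==> arith.over(x='-98')
<== -73/98
==> arith.scale(x='-10')
<== 365/49
==> arith.show()
<== 365/49
==> exchanger.translate(v='-20', u_from='g', u_to='lb')
<== -2000000/45359237
==> arith.scale(x='39')
<== 14235/49


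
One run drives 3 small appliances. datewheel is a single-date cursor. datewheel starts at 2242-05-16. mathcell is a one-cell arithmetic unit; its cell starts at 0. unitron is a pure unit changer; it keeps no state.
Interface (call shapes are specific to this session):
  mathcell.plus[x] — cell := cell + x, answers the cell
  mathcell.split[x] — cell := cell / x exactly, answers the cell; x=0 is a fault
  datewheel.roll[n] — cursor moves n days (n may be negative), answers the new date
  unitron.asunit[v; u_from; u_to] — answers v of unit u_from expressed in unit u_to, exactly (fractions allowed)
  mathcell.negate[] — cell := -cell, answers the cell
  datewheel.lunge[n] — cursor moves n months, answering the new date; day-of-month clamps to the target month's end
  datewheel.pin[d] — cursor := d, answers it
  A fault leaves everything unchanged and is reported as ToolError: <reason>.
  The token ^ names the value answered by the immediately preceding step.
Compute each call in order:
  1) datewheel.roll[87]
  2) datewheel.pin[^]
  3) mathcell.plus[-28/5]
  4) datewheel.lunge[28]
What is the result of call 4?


Answer: 2244-12-11

Derivation:
→ roll(n→87)
← 2242-08-11
→ pin(d→^)
← 2242-08-11
→ plus(x→-28/5)
← -28/5
→ lunge(n→28)
← 2244-12-11


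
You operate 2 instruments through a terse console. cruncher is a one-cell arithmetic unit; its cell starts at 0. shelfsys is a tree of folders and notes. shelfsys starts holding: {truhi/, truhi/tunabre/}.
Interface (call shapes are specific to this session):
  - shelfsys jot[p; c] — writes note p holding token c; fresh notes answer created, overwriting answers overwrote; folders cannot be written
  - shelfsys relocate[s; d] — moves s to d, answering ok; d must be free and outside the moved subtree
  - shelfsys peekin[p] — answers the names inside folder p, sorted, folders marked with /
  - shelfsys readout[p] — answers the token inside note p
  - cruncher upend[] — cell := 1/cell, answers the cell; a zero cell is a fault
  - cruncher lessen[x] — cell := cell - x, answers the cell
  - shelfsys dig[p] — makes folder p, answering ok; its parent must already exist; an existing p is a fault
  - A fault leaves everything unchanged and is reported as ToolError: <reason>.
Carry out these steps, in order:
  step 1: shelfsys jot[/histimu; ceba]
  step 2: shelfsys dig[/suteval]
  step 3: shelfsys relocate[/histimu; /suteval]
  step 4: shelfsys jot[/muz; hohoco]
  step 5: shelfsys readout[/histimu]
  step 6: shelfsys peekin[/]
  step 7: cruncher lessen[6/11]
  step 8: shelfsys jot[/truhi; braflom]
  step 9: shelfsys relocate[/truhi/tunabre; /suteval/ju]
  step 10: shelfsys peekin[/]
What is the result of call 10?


Answer: [histimu, muz, suteval/, truhi/]

Derivation:
·→ shelfsys jot(p: /histimu, c: ceba)
·← created
·→ shelfsys dig(p: /suteval)
·← ok
·→ shelfsys relocate(s: /histimu, d: /suteval)
·← ToolError: exists
·→ shelfsys jot(p: /muz, c: hohoco)
·← created
·→ shelfsys readout(p: /histimu)
·← ceba
·→ shelfsys peekin(p: /)
·← [histimu, muz, suteval/, truhi/]
·→ cruncher lessen(x: 6/11)
·← -6/11
·→ shelfsys jot(p: /truhi, c: braflom)
·← ToolError: is a directory
·→ shelfsys relocate(s: /truhi/tunabre, d: /suteval/ju)
·← ok
·→ shelfsys peekin(p: /)
·← [histimu, muz, suteval/, truhi/]


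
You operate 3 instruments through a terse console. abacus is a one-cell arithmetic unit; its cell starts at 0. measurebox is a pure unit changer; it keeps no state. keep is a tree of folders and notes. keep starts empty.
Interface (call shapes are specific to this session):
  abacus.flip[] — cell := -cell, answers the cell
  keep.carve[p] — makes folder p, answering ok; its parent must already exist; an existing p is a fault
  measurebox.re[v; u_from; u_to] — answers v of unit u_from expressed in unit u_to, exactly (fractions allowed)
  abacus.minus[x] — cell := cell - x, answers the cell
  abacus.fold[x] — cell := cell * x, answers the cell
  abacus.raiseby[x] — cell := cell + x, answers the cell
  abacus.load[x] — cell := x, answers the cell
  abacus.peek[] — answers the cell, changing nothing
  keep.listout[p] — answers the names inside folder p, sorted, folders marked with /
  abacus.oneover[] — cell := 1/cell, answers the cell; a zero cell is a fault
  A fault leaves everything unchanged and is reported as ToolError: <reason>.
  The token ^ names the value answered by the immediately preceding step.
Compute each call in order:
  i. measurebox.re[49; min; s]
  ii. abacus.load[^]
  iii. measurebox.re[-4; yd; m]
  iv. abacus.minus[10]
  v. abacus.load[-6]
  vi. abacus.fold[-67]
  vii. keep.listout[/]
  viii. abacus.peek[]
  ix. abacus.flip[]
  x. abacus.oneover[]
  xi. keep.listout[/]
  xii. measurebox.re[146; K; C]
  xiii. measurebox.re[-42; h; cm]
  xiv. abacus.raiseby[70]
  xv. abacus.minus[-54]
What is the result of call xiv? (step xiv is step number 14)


~$ measurebox.re v→49 u_from→min u_to→s
:: 2940
~$ abacus.load x→^
:: 2940
~$ measurebox.re v→-4 u_from→yd u_to→m
:: -2286/625
~$ abacus.minus x→10
:: 2930
~$ abacus.load x→-6
:: -6
~$ abacus.fold x→-67
:: 402
~$ keep.listout p→/
:: []
~$ abacus.peek
:: 402
~$ abacus.flip
:: -402
~$ abacus.oneover
:: -1/402
~$ keep.listout p→/
:: []
~$ measurebox.re v→146 u_from→K u_to→C
:: -2543/20
~$ measurebox.re v→-42 u_from→h u_to→cm
:: ToolError: incompatible units
~$ abacus.raiseby x→70
:: 28139/402
~$ abacus.minus x→-54
:: 49847/402

Answer: 28139/402


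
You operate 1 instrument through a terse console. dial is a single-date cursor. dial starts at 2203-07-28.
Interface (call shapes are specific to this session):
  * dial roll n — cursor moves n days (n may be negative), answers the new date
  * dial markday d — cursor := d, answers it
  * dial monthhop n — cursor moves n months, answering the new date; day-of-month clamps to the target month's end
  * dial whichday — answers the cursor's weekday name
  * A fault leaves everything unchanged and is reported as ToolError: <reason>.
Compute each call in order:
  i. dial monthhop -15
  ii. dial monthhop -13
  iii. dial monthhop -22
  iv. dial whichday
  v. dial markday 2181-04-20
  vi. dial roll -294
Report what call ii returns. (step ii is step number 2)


==> dial monthhop(-15)
<== 2202-04-28
==> dial monthhop(-13)
<== 2201-03-28
==> dial monthhop(-22)
<== 2199-05-28
==> dial whichday()
<== Tuesday
==> dial markday(2181-04-20)
<== 2181-04-20
==> dial roll(-294)
<== 2180-06-30

Answer: 2201-03-28


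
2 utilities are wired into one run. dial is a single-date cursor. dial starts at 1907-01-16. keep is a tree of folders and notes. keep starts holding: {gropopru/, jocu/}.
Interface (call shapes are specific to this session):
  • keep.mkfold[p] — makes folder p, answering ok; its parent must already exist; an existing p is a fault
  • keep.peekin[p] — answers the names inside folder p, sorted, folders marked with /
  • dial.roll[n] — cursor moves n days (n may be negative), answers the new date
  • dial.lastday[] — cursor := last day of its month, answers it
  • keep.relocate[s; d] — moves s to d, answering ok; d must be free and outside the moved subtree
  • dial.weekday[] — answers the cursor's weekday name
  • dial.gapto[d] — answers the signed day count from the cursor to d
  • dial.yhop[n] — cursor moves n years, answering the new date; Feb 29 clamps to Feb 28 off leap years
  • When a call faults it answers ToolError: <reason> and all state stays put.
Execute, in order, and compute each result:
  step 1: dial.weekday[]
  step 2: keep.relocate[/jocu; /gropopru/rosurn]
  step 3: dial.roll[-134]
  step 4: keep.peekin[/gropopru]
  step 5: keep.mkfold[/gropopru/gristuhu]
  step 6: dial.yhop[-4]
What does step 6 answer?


-- dial.weekday() == Wednesday
-- keep.relocate(/jocu, /gropopru/rosurn) == ok
-- dial.roll(-134) == 1906-09-04
-- keep.peekin(/gropopru) == [rosurn/]
-- keep.mkfold(/gropopru/gristuhu) == ok
-- dial.yhop(-4) == 1902-09-04

Answer: 1902-09-04


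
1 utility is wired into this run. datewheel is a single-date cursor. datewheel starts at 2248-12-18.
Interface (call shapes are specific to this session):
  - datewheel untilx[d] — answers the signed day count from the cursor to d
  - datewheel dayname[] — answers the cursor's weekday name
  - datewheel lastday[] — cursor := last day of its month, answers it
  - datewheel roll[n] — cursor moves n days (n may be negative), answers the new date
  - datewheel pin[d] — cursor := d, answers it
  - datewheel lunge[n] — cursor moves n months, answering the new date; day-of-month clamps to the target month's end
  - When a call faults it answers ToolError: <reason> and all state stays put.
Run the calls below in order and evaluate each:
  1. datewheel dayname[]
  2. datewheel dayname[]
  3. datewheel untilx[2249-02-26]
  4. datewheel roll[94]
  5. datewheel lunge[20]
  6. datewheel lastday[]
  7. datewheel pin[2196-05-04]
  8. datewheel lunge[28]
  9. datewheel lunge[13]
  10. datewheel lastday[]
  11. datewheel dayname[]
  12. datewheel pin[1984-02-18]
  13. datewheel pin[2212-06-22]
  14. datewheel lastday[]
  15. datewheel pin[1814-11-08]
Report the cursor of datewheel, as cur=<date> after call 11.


Answer: cur=2199-10-31

Derivation:
I use datewheel dayname, which returns Monday.
I run datewheel dayname(): Monday.
Using datewheel untilx with d→2249-02-26, yielding 70.
I try datewheel roll with n→94, yielding 2249-03-22.
I use datewheel lunge with n→20: 2250-11-22.
Using datewheel lastday, yielding 2250-11-30.
I run datewheel pin with d→2196-05-04, → 2196-05-04.
I use datewheel lunge with n→28, and observe 2198-09-04.
Now I run datewheel lunge with n→13, giving 2199-10-04.
Invoking datewheel lastday(), → 2199-10-31.
I call datewheel dayname(), and observe Thursday.
Next I call datewheel pin with d→1984-02-18, and get 1984-02-18.
I try datewheel pin with d→2212-06-22, and observe 2212-06-22.
Using datewheel lastday(), which returns 2212-06-30.
I try datewheel pin with d→1814-11-08, which returns 1814-11-08.


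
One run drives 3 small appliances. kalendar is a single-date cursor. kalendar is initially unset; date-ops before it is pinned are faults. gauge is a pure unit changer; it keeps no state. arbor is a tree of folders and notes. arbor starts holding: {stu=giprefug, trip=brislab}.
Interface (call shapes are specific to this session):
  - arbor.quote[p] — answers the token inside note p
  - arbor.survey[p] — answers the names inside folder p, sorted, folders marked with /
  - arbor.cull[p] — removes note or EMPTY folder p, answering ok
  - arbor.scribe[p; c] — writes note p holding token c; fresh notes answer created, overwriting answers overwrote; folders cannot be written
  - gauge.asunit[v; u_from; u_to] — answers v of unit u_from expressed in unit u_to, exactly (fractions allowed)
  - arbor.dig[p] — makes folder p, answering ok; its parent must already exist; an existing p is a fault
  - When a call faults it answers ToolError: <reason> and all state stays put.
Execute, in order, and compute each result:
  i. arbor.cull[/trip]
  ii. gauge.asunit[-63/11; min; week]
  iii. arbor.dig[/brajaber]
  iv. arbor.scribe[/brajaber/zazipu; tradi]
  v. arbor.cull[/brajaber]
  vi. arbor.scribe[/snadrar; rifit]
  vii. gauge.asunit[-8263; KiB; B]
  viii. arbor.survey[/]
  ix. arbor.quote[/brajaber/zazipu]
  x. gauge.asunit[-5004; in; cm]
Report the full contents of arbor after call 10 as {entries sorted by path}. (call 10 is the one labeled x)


% arbor.cull p→/trip
  ok
% gauge.asunit v→-63/11 u_from→min u_to→week
  -1/1760
% arbor.dig p→/brajaber
  ok
% arbor.scribe p→/brajaber/zazipu c→tradi
  created
% arbor.cull p→/brajaber
  ToolError: not empty
% arbor.scribe p→/snadrar c→rifit
  created
% gauge.asunit v→-8263 u_from→KiB u_to→B
  -8461312
% arbor.survey p→/
  [brajaber/, snadrar, stu]
% arbor.quote p→/brajaber/zazipu
  tradi
% gauge.asunit v→-5004 u_from→in u_to→cm
  -317754/25

Answer: {brajaber/, brajaber/zazipu=tradi, snadrar=rifit, stu=giprefug}


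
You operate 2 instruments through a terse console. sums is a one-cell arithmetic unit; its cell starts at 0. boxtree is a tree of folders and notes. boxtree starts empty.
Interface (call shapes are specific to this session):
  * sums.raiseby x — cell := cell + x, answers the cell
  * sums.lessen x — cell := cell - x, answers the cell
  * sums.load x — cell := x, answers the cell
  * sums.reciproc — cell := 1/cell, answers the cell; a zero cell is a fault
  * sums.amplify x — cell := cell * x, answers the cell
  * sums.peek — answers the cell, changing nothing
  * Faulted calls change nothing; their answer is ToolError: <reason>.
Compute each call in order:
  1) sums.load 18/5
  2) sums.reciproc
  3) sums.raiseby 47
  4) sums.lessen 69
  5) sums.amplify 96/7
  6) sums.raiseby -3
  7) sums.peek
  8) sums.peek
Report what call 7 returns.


Answer: -6319/21

Derivation:
// sums.load(x: 18/5) == 18/5
// sums.reciproc() == 5/18
// sums.raiseby(x: 47) == 851/18
// sums.lessen(x: 69) == -391/18
// sums.amplify(x: 96/7) == -6256/21
// sums.raiseby(x: -3) == -6319/21
// sums.peek() == -6319/21
// sums.peek() == -6319/21


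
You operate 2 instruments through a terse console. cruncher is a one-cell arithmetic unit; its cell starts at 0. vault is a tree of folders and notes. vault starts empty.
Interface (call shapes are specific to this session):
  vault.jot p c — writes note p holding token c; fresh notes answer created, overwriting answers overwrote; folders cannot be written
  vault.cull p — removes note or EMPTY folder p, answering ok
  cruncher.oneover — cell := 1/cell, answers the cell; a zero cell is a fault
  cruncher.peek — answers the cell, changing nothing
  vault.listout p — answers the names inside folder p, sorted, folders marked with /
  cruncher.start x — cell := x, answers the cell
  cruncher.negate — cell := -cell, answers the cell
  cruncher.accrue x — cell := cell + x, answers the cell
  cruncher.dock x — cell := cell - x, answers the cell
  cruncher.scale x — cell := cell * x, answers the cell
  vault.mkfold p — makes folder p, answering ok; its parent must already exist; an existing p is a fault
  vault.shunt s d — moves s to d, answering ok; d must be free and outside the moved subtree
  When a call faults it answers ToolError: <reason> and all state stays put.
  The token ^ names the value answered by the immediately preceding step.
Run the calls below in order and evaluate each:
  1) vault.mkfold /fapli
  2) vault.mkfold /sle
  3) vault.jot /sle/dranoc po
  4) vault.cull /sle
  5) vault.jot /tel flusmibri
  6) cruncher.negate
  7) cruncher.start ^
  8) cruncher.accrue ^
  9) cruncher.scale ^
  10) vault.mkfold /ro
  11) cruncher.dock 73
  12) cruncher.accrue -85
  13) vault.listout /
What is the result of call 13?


Do: vault.mkfold[p=/fapli]
See: ok
Do: vault.mkfold[p=/sle]
See: ok
Do: vault.jot[p=/sle/dranoc; c=po]
See: created
Do: vault.cull[p=/sle]
See: ToolError: not empty
Do: vault.jot[p=/tel; c=flusmibri]
See: created
Do: cruncher.negate[]
See: 0
Do: cruncher.start[x=^]
See: 0
Do: cruncher.accrue[x=^]
See: 0
Do: cruncher.scale[x=^]
See: 0
Do: vault.mkfold[p=/ro]
See: ok
Do: cruncher.dock[x=73]
See: -73
Do: cruncher.accrue[x=-85]
See: -158
Do: vault.listout[p=/]
See: [fapli/, ro/, sle/, tel]

Answer: [fapli/, ro/, sle/, tel]


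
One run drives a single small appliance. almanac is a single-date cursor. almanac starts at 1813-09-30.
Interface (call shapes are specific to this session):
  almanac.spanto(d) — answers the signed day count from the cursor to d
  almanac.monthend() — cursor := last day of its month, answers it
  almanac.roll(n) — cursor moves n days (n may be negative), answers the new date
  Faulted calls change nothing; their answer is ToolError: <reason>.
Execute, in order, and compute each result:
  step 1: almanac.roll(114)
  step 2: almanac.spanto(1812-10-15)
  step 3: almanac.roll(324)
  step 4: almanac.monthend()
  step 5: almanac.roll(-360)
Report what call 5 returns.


Answer: 1814-01-05

Derivation:
// almanac.roll(n=114) : 1814-01-22
// almanac.spanto(d=1812-10-15) : -464
// almanac.roll(n=324) : 1814-12-12
// almanac.monthend() : 1814-12-31
// almanac.roll(n=-360) : 1814-01-05


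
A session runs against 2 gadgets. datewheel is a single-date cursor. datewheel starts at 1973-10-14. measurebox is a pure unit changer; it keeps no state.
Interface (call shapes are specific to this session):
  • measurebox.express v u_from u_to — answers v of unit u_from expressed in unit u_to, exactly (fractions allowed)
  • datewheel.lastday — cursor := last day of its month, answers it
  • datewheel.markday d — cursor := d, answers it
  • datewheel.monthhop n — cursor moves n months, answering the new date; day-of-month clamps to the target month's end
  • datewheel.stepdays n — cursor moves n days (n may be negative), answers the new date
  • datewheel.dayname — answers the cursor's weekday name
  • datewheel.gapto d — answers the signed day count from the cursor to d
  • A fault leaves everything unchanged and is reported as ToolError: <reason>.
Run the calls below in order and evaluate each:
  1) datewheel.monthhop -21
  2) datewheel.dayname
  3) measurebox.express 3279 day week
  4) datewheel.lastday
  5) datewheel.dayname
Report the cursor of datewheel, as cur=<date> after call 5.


Answer: cur=1972-01-31

Derivation:
==> monthhop(n: -21)
<== 1972-01-14
==> dayname()
<== Friday
==> express(v: 3279, u_from: day, u_to: week)
<== 3279/7
==> lastday()
<== 1972-01-31
==> dayname()
<== Monday


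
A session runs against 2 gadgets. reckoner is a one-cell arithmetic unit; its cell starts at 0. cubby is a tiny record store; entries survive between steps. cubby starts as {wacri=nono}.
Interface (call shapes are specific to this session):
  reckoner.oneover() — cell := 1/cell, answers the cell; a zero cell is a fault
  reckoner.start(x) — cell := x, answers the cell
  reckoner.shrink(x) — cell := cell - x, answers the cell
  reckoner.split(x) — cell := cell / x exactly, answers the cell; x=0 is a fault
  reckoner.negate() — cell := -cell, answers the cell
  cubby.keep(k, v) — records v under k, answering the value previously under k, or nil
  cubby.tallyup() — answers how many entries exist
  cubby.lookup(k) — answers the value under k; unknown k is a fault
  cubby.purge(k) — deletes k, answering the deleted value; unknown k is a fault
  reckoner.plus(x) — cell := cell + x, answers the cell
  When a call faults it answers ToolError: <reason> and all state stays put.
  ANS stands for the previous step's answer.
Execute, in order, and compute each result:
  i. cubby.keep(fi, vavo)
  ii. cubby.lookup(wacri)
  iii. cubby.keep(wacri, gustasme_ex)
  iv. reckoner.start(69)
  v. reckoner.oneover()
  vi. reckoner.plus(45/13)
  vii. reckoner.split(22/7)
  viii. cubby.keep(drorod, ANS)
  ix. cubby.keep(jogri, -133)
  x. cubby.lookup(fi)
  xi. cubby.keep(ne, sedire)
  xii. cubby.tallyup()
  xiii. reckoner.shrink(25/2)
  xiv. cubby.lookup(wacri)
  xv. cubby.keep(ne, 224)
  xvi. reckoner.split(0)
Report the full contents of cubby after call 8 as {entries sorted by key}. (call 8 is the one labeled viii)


Answer: {drorod=10913/9867, fi=vavo, wacri=gustasme_ex}

Derivation:
I run cubby.keep passing k→fi, v→vavo, which returns nil.
Next I call cubby.lookup passing k→wacri: nono.
I use cubby.keep passing k→wacri, v→gustasme_ex, and observe nono.
Now I run reckoner.start passing x→69, — result: 69.
I use reckoner.oneover(), and see 1/69.
I use reckoner.plus passing x→45/13, which returns 3118/897.
Then reckoner.split passing x→22/7: 10913/9867.
Calling cubby.keep passing k→drorod, v→ANS, — result: nil.
Next I call cubby.keep passing k→jogri, v→-133, and get nil.
Using cubby.lookup passing k→fi, which returns vavo.
I invoke cubby.keep passing k→ne, v→sedire, and get nil.
I try cubby.tallyup, giving 5.
Invoking reckoner.shrink passing x→25/2, giving -224849/19734.
Using cubby.lookup passing k→wacri, and observe gustasme_ex.
Invoking cubby.keep passing k→ne, v→224, and get sedire.
Then reckoner.split passing x→0: ToolError: division by zero.


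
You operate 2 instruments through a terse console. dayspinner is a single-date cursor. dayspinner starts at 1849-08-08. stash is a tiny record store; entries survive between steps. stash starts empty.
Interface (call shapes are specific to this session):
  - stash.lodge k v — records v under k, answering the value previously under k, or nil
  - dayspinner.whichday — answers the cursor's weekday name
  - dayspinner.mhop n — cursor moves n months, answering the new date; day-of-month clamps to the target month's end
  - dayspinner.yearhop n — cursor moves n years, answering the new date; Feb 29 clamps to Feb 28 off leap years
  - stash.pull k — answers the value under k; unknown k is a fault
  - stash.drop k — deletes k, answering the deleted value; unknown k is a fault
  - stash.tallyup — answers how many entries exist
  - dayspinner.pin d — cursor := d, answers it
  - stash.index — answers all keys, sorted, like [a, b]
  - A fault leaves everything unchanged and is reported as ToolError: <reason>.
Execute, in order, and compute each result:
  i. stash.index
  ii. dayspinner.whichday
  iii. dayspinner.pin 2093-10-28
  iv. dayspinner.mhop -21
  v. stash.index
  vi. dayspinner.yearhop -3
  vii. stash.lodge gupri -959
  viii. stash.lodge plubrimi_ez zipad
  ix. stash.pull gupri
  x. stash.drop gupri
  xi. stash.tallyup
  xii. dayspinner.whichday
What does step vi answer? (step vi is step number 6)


Answer: 2089-01-28

Derivation:
! stash.index() == []
! dayspinner.whichday() == Wednesday
! dayspinner.pin(2093-10-28) == 2093-10-28
! dayspinner.mhop(-21) == 2092-01-28
! stash.index() == []
! dayspinner.yearhop(-3) == 2089-01-28
! stash.lodge(gupri, -959) == nil
! stash.lodge(plubrimi_ez, zipad) == nil
! stash.pull(gupri) == -959
! stash.drop(gupri) == -959
! stash.tallyup() == 1
! dayspinner.whichday() == Friday


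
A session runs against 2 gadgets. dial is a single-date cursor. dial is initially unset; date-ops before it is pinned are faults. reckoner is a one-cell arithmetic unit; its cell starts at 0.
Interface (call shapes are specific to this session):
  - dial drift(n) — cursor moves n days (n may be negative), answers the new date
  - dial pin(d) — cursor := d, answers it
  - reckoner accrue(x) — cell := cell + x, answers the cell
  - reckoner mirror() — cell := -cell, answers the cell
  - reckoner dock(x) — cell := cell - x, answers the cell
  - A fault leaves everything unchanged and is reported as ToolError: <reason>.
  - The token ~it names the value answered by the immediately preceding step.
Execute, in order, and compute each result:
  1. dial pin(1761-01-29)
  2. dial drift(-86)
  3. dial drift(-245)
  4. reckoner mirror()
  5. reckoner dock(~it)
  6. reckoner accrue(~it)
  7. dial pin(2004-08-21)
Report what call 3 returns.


Answer: 1760-03-04

Derivation:
[in] dial pin d=1761-01-29
  1761-01-29
[in] dial drift n=-86
  1760-11-04
[in] dial drift n=-245
  1760-03-04
[in] reckoner mirror
  0
[in] reckoner dock x=~it
  0
[in] reckoner accrue x=~it
  0
[in] dial pin d=2004-08-21
  2004-08-21


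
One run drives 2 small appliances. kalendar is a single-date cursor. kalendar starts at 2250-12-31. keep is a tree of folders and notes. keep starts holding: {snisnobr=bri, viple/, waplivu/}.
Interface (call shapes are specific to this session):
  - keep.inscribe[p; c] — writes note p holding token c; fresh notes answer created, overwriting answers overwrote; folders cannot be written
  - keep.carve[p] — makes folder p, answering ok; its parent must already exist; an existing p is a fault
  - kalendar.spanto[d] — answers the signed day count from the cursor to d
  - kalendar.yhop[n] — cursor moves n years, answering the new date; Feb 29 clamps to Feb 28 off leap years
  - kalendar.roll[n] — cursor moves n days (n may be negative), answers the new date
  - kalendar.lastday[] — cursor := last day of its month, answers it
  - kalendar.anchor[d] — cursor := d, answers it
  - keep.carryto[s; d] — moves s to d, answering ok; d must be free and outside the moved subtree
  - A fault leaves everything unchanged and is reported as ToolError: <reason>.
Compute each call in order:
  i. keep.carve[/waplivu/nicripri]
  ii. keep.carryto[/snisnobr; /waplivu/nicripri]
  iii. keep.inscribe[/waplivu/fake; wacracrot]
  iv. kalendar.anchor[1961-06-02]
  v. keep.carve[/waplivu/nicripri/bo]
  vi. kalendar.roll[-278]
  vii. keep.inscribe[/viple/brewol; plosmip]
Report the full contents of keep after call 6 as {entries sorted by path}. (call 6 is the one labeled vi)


Answer: {snisnobr=bri, viple/, waplivu/, waplivu/fake=wacracrot, waplivu/nicripri/, waplivu/nicripri/bo/}

Derivation:
I call keep.carve on p='/waplivu/nicripri', — result: ok.
Now I run keep.carryto on s='/snisnobr', d='/waplivu/nicripri': ToolError: exists.
Now I run keep.inscribe on p='/waplivu/fake', c='wacracrot', and get created.
I run kalendar.anchor on d='1961-06-02', which returns 1961-06-02.
Then keep.carve on p='/waplivu/nicripri/bo', — result: ok.
I call kalendar.roll on n='-278', — result: 1960-08-28.
Now I run keep.inscribe on p='/viple/brewol', c='plosmip', → created.


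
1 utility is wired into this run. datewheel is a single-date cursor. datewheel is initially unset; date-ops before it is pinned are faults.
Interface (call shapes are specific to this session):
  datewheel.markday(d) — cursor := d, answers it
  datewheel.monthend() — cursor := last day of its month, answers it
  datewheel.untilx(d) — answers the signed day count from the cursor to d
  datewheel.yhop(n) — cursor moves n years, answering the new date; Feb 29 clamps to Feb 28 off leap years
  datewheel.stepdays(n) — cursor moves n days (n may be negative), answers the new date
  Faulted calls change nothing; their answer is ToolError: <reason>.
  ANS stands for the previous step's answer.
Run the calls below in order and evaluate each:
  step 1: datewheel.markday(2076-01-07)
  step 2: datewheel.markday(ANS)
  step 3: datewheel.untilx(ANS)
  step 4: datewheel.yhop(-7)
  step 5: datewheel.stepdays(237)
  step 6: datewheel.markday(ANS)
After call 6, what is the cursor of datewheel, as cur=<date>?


;; 1. datewheel.markday(d='2076-01-07') => 2076-01-07
;; 2. datewheel.markday(d='ANS') => 2076-01-07
;; 3. datewheel.untilx(d='ANS') => 0
;; 4. datewheel.yhop(n='-7') => 2069-01-07
;; 5. datewheel.stepdays(n='237') => 2069-09-01
;; 6. datewheel.markday(d='ANS') => 2069-09-01

Answer: cur=2069-09-01


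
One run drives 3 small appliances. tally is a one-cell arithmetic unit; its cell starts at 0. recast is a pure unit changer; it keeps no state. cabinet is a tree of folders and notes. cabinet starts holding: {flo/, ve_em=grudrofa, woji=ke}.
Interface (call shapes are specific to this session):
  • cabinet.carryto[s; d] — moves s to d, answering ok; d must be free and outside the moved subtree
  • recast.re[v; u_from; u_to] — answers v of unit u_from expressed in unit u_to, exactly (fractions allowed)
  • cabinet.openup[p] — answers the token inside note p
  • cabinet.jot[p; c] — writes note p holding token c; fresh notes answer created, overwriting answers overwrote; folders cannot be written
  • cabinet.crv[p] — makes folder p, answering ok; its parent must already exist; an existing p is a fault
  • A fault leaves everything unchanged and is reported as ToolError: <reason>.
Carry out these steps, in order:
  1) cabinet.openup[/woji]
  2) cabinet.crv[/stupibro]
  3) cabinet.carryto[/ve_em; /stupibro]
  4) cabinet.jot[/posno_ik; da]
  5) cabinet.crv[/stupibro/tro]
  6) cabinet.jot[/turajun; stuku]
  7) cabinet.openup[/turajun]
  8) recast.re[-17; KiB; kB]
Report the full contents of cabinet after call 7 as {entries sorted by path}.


Answer: {flo/, posno_ik=da, stupibro/, stupibro/tro/, turajun=stuku, ve_em=grudrofa, woji=ke}

Derivation:
Then openup on p=/woji, and get ke.
Now I run crv on p=/stupibro: ok.
Next I call carryto on s=/ve_em, d=/stupibro, yielding ToolError: exists.
Next I call jot on p=/posno_ik, c=da, which returns created.
Now I run crv on p=/stupibro/tro, → ok.
I try jot on p=/turajun, c=stuku, giving created.
Calling openup on p=/turajun, which returns stuku.
Then re on v=-17, u_from=KiB, u_to=kB: -2176/125.


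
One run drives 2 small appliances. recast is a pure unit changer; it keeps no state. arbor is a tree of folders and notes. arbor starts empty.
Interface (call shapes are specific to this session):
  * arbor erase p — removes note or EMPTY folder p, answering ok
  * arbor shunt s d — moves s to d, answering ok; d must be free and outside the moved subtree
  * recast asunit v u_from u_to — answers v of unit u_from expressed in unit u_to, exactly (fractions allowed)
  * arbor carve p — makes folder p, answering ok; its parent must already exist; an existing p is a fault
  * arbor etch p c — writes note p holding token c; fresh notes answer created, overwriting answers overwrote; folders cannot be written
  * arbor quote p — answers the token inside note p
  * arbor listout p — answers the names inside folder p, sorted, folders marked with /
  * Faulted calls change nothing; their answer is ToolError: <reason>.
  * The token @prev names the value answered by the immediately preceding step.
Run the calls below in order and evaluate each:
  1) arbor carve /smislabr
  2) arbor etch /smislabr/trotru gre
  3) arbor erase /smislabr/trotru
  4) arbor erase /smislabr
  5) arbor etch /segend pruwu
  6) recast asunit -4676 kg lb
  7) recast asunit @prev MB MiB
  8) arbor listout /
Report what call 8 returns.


~$ arbor carve /smislabr
= ok
~$ arbor etch /smislabr/trotru gre
= created
~$ arbor erase /smislabr/trotru
= ok
~$ arbor erase /smislabr
= ok
~$ arbor etch /segend pruwu
= created
~$ recast asunit -4676 kg lb
= -66800000000/6479891
~$ recast asunit @prev MB MiB
= -1019287109375/103678256
~$ arbor listout /
= [segend]

Answer: [segend]


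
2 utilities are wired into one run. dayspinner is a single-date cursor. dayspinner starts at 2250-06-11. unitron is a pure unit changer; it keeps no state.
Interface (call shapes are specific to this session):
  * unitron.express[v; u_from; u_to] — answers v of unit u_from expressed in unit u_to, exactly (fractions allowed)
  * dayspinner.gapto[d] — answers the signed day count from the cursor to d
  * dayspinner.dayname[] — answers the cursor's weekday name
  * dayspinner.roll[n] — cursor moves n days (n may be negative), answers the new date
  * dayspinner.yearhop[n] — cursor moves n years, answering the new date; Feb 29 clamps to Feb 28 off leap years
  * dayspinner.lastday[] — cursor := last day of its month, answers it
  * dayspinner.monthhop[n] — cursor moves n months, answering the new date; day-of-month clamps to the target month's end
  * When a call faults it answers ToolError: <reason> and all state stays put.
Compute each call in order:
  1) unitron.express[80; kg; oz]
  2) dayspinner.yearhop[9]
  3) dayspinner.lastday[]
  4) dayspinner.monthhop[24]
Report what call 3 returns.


Answer: 2259-06-30

Derivation:
CALL unitron.express[v: 80; u_from: kg; u_to: oz]
RET  128000000000/45359237
CALL dayspinner.yearhop[n: 9]
RET  2259-06-11
CALL dayspinner.lastday[]
RET  2259-06-30
CALL dayspinner.monthhop[n: 24]
RET  2261-06-30


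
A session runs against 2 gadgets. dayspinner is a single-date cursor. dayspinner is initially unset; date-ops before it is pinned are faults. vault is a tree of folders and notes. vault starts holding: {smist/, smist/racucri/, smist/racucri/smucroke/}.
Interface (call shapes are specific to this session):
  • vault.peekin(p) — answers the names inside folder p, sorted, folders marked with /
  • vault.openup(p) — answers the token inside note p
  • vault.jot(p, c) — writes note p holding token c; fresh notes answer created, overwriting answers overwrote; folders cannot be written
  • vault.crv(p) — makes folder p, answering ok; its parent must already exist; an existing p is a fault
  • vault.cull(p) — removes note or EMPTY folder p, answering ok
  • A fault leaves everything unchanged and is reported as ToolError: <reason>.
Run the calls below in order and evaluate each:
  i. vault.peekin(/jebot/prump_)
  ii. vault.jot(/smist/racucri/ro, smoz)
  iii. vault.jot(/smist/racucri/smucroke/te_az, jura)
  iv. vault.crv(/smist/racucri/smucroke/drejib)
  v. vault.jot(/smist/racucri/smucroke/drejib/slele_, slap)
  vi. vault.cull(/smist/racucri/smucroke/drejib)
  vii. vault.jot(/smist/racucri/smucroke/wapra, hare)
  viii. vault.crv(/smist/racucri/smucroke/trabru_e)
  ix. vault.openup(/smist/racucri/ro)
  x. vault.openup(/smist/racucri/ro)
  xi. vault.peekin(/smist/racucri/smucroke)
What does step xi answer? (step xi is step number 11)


-- vault.peekin(/jebot/prump_) == ToolError: not found
-- vault.jot(/smist/racucri/ro, smoz) == created
-- vault.jot(/smist/racucri/smucroke/te_az, jura) == created
-- vault.crv(/smist/racucri/smucroke/drejib) == ok
-- vault.jot(/smist/racucri/smucroke/drejib/slele_, slap) == created
-- vault.cull(/smist/racucri/smucroke/drejib) == ToolError: not empty
-- vault.jot(/smist/racucri/smucroke/wapra, hare) == created
-- vault.crv(/smist/racucri/smucroke/trabru_e) == ok
-- vault.openup(/smist/racucri/ro) == smoz
-- vault.openup(/smist/racucri/ro) == smoz
-- vault.peekin(/smist/racucri/smucroke) == [drejib/, te_az, trabru_e/, wapra]

Answer: [drejib/, te_az, trabru_e/, wapra]


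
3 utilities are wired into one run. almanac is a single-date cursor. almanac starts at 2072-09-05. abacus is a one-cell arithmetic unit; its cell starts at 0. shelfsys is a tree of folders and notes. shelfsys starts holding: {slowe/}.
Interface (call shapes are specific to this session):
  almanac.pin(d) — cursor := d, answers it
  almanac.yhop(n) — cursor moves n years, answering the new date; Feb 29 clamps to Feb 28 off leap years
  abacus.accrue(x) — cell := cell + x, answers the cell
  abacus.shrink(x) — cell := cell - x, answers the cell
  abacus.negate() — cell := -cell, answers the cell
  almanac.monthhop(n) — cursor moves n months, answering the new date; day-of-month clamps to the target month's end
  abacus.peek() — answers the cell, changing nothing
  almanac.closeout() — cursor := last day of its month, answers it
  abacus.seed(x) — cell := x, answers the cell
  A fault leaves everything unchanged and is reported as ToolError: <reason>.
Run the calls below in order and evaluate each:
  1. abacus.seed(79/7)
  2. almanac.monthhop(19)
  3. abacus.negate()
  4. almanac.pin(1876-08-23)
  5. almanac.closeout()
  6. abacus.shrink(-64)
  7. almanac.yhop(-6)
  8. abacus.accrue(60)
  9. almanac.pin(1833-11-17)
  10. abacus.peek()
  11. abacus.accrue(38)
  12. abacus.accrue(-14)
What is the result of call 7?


;; 1. seed(79/7) == 79/7
;; 2. monthhop(19) == 2074-04-05
;; 3. negate() == -79/7
;; 4. pin(1876-08-23) == 1876-08-23
;; 5. closeout() == 1876-08-31
;; 6. shrink(-64) == 369/7
;; 7. yhop(-6) == 1870-08-31
;; 8. accrue(60) == 789/7
;; 9. pin(1833-11-17) == 1833-11-17
;; 10. peek() == 789/7
;; 11. accrue(38) == 1055/7
;; 12. accrue(-14) == 957/7

Answer: 1870-08-31


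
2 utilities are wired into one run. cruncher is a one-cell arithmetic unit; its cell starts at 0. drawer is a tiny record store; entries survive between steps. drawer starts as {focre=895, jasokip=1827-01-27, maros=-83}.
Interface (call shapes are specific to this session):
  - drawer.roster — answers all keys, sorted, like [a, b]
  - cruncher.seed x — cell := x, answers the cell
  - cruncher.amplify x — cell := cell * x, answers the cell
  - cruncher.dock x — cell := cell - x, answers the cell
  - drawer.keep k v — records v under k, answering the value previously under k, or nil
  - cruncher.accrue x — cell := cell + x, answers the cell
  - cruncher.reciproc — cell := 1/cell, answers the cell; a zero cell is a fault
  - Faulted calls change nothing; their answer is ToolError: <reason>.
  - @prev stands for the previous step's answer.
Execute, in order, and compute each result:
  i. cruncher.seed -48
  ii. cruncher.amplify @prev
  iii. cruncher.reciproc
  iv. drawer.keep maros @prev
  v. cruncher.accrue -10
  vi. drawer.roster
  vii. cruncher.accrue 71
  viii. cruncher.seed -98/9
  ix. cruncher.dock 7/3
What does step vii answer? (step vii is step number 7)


>>> seed x→-48
:: -48
>>> amplify x→@prev
:: 2304
>>> reciproc
:: 1/2304
>>> keep k→maros v→@prev
:: -83
>>> accrue x→-10
:: -23039/2304
>>> roster
:: [focre, jasokip, maros]
>>> accrue x→71
:: 140545/2304
>>> seed x→-98/9
:: -98/9
>>> dock x→7/3
:: -119/9

Answer: 140545/2304
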